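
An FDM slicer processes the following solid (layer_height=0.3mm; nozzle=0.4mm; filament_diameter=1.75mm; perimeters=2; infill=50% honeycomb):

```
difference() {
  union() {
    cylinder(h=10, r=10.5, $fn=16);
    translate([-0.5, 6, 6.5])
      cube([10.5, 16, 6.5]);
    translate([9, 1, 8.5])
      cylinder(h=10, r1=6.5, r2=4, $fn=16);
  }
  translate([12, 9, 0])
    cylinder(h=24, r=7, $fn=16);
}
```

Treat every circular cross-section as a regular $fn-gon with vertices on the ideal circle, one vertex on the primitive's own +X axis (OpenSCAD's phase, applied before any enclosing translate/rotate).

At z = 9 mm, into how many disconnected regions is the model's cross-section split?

1

At z = 9 mm: the r=10.5 cylinder contributes a regular 16-gon of circumradius 10.5; the cube at (-0.5, 6) (footprint 10.5×16) is included at this height; the cone at (9, 1): at t=0.050 of its height the radius interpolates to r₁+(r₂−r₁)t = 6.375, giving a regular 16-gon of that circumradius; Combining (union): the regions partially overlap (shared area 100.85 mm²), so overlapping operands fuse into one piece — 1 connected region; the cylinder at (12, 9): section is a regular 16-gon, circumradius r=7; Subtracting the remaining from the first: starting from the result so far, the r=7 cylinder at (12, 9) partially overlaps it — only the 65.96 mm² overlap (of its 150.01 mm²) is removed, clipping the outline — 1 connected region. The result has 1 disconnected region.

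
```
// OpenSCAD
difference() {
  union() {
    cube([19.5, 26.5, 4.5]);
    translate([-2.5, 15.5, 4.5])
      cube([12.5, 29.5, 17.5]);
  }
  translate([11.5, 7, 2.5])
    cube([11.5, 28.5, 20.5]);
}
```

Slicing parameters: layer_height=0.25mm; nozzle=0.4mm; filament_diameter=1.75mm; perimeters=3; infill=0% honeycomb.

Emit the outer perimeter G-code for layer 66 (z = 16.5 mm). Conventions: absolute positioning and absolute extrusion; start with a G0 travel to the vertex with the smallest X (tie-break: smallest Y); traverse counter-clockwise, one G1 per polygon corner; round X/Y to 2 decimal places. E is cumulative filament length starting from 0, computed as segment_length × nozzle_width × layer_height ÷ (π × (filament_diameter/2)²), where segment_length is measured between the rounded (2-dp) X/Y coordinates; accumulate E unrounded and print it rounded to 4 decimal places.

At z = 16.5 mm: the cube is absent (z outside [0, 4.5]); the cube at (-2.5, 15.5) is present — its section is the full 12.5×29.5 rectangle; Combining (union): only the 12.5×29.5 cube at (-2.5, 15.5) is present, so the union is just that shape — 1 connected region; the 11.5×28.5 cube at (11.5, 7) contributes its full rectangle; After the difference (first − rest): starting from the result so far, the 11.5×28.5 cube at (11.5, 7) misses the remaining region (no effect) — 1 connected region. The outline is a single polygon with 4 vertices. Extrusion per mm of travel: 0.4 × 0.25 / (π × 0.875²) = 0.041575. Accumulating E over each segment gives final E = 3.4923.

G0 X-2.50 Y15.50 Z16.50
G1 X10.00 Y15.50 E0.5197
G1 X10.00 Y45.00 E1.7462
G1 X-2.50 Y45.00 E2.2658
G1 X-2.50 Y15.50 E3.4923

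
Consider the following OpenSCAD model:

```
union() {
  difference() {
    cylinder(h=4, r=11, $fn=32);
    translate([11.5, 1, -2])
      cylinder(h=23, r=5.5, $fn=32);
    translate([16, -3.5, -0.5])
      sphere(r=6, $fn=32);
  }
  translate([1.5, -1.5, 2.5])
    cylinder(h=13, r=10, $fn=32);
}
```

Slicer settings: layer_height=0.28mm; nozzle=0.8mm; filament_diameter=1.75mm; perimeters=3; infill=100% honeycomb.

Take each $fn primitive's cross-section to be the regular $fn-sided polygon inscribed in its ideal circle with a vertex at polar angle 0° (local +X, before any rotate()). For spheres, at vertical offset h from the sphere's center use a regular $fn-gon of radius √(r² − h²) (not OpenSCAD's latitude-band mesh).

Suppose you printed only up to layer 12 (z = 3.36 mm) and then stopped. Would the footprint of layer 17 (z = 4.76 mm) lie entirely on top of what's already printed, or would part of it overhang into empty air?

Compare the two slices. At z = 3.36: the r=11 cylinder contributes a regular 32-gon of circumradius 11 (area = (32/2)·11.000²·sin(360°/32) = 377.69 mm²); the r=5.5 cylinder at (11.5, 1) gives a regular 32-gon of circumradius 5.5 (constant along its height) (area = (32/2)·5.500²·sin(360°/32) = 94.42 mm²); the r=6 sphere at (16, -3.5) contributes a regular 32-gon of circumradius √(6²−3.86²) = 4.594 (area = (32/2)·4.594²·sin(360°/32) = 65.86 mm²); After the difference (first − rest): starting from the r=11 cylinder (377.69 mm²), the r=5.5 cylinder at (11.5, 1) partially overlaps it — only the 36.11 mm² overlap (of its 94.42 mm²) is removed, clipping the outline; the r=6 sphere at (16, -3.5) misses the remaining region (no effect) — area = 341.59 mm²; the cylinder at (1.5, -1.5): section is a regular 32-gon, circumradius r=10 (area = (32/2)·10.000²·sin(360°/32) = 312.14 mm²); Taking the union: the regions partially overlap — summed areas 653.73 mm² minus the doubly-counted overlap 260.99 mm² gives 392.74 mm² — area = 392.74 mm². At z = 4.76: the cylinder does not reach this height (z outside [0, 4]); the r=5.5 cylinder at (11.5, 1) gives a regular 32-gon of circumradius 5.5 (constant along its height) (area = (32/2)·5.500²·sin(360°/32) = 94.42 mm²); the r=6 sphere at (16, -3.5) slices to a regular 32-gon of circumradius 2.887 (√(r²−h²) with h=5.26 from center) (area = (32/2)·2.887²·sin(360°/32) = 26.01 mm²); After the difference (first − rest): the first operand is absent here, so nothing remains; the r=10 cylinder at (1.5, -1.5) contributes a regular 32-gon of circumradius 10 (area = (32/2)·10.000²·sin(360°/32) = 312.14 mm²); Merging all regions: only the r=10 cylinder at (1.5, -1.5) is present, so the union is just that shape — area = 312.14 mm². Checking containment: the cross-section at z = 4.76 is a subset of the cross-section at z = 3.36.

entirely on top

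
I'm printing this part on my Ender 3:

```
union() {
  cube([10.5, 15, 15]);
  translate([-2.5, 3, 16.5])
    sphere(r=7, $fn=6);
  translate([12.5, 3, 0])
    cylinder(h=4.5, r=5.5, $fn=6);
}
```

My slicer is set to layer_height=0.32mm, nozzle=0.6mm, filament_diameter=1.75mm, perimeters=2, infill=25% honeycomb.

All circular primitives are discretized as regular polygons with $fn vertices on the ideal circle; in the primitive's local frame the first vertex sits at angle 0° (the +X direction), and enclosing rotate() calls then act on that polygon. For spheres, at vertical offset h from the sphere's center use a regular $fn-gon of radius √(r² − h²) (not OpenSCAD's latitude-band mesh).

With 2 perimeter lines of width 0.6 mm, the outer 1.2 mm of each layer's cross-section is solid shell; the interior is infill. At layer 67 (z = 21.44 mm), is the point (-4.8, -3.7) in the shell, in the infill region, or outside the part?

At z = 21.44 mm: the cube is absent (z outside [0, 15]); the sphere at (-2.5, 3): section is a regular 6-gon, circumradius = √(r²−h²) = √(7²−4.94²) = 4.959; the cylinder at (12.5, 3) is not intersected at this z (z outside [0, 4.5]); Combining (union): only the r=7 sphere at (-2.5, 3) is present, so the union is just that shape — 1 connected region. Overall, the cross-section is a single solid region. The nearest boundary edge runs (-4.98, -1.30)→(-0.02, -1.30); distance from the point to it = 2.40 mm. The point is not inside any of the regions above, so it lies outside the cross-section (2.40 mm from the nearest boundary).

outside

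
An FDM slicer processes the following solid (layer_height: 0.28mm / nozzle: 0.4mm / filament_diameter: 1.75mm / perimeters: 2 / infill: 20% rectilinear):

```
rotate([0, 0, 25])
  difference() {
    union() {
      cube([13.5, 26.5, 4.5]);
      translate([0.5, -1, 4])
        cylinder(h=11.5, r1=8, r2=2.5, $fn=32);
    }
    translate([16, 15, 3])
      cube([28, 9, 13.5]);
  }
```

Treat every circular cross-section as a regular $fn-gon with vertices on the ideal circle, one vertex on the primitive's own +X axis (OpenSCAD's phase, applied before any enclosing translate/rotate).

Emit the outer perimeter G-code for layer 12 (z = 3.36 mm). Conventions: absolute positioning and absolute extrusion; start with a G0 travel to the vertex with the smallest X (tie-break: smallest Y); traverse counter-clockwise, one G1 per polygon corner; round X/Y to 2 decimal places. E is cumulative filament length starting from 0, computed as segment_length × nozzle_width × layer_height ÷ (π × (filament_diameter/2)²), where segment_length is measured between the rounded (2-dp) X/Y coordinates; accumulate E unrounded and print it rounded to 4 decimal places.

G0 X-11.20 Y24.02 Z3.36
G1 X0.00 Y0.00 E1.2341
G1 X12.24 Y5.71 E1.8630
G1 X1.04 Y29.72 E3.0967
G1 X-11.20 Y24.02 E3.7254

At z = 3.36 mm: the cube (footprint 13.5×26.5) is included at this height; the cone at (0.5, -1) is not intersected at this z (z outside [4, 15.5]); Combining (union): only the 13.5×26.5 cube is present, so the union is just that shape — 1 connected region; the cube at (16, 15) is present — its section is the full 28×9 rectangle; After the difference (first − rest): starting from the result so far, the 28×9 cube at (16, 15) misses the remaining region (no effect) — 1 connected region; (rotated 25° about Z; rotation is an isometry so areas/perimeters/island counts are preserved). The outline is a single polygon with 4 vertices. Extrusion per mm of travel: 0.4 × 0.28 / (π × 0.875²) = 0.046564. Accumulating E over each segment gives final E = 3.7254.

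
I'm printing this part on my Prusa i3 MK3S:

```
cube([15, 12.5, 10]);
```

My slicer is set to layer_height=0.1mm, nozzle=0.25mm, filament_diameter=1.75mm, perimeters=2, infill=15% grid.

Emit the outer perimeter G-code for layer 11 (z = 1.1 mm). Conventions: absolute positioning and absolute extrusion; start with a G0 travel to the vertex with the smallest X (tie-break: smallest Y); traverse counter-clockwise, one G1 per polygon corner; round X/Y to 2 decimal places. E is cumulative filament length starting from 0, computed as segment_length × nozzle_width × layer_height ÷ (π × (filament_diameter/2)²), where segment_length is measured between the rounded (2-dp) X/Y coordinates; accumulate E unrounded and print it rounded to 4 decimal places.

G0 X0.00 Y0.00 Z1.10
G1 X15.00 Y0.00 E0.1559
G1 X15.00 Y12.50 E0.2858
G1 X0.00 Y12.50 E0.4417
G1 X0.00 Y0.00 E0.5717

At z = 1.1 mm: the cube is present — its section is the full 15×12.5 rectangle. The outline is a single polygon with 4 vertices. Extrusion per mm of travel: 0.25 × 0.1 / (π × 0.875²) = 0.010394. Accumulating E over each segment gives final E = 0.5717.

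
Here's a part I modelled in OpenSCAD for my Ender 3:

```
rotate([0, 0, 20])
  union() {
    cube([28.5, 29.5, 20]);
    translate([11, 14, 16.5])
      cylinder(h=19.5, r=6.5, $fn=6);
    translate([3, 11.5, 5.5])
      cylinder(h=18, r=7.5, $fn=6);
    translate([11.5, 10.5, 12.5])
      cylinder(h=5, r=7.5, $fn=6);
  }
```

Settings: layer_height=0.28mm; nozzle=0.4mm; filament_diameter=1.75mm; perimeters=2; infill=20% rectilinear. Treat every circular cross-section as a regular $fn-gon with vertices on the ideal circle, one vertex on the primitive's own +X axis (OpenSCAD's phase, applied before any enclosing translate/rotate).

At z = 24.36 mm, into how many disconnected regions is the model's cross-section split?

At z = 24.36 mm: the cube is absent (z outside [0, 20]); the r=6.5 cylinder at (11, 14) contributes a regular 6-gon of circumradius 6.5; the cylinder at (3, 11.5) is absent (z outside [5.5, 23.5]); the cylinder at (11.5, 10.5) does not reach this height (z outside [12.5, 17.5]); Taking the union: only the r=6.5 cylinder at (11, 14) is present, so the union is just that shape — 1 connected region; (whole slice rotated 20° about Z — lengths, areas and connectivity unchanged). The result has 1 disconnected region.

1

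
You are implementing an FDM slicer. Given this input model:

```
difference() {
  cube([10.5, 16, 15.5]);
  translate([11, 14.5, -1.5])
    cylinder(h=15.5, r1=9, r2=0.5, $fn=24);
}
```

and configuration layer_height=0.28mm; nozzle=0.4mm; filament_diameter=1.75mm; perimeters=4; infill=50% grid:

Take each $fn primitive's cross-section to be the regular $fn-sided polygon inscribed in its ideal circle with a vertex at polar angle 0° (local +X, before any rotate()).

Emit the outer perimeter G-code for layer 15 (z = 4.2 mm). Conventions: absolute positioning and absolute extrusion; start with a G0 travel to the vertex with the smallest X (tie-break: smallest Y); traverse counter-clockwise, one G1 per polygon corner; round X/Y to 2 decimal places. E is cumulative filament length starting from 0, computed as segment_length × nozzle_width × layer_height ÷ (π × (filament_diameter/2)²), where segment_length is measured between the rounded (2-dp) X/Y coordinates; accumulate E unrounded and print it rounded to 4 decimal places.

At z = 4.2 mm: the cube is present — its section is the full 10.5×16 rectangle; the cone at (11, 14.5) (r1=9→r2=0.5) has section circumradius 5.874 here — a regular 24-gon; After the difference (first − rest): starting from the 10.5×16 cube, the cone at (11, 14.5) partially overlaps it — only the 31.79 mm² overlap (of its 107.17 mm²) is removed, clipping the outline — 1 connected region. The outline is a single polygon with 11 vertices. Extrusion per mm of travel: 0.4 × 0.28 / (π × 0.875²) = 0.046564. Accumulating E over each segment gives final E = 2.3616.

G0 X0.00 Y0.00 Z4.20
G1 X10.50 Y0.00 E0.4889
G1 X10.50 Y8.69 E0.8936
G1 X9.48 Y8.83 E0.9415
G1 X8.06 Y9.41 E1.0129
G1 X6.85 Y10.35 E1.0843
G1 X5.91 Y11.56 E1.1556
G1 X5.33 Y12.98 E1.2270
G1 X5.13 Y14.50 E1.2984
G1 X5.32 Y16.00 E1.3688
G1 X0.00 Y16.00 E1.6166
G1 X0.00 Y0.00 E2.3616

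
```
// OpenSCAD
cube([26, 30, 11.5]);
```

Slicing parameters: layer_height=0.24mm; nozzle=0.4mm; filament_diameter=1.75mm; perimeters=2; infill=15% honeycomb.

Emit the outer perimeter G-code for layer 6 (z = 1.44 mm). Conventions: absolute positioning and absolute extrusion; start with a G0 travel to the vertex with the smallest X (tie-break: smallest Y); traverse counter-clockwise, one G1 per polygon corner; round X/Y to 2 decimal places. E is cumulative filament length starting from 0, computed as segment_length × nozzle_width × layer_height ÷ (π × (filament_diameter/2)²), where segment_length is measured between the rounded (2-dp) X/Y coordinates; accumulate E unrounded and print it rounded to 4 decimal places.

G0 X0.00 Y0.00 Z1.44
G1 X26.00 Y0.00 E1.0377
G1 X26.00 Y30.00 E2.2351
G1 X0.00 Y30.00 E3.2728
G1 X0.00 Y0.00 E4.4702

At z = 1.44 mm: the 26×30 cube contributes its full rectangle. The outline is a single polygon with 4 vertices. Extrusion per mm of travel: 0.4 × 0.24 / (π × 0.875²) = 0.039912. Accumulating E over each segment gives final E = 4.4702.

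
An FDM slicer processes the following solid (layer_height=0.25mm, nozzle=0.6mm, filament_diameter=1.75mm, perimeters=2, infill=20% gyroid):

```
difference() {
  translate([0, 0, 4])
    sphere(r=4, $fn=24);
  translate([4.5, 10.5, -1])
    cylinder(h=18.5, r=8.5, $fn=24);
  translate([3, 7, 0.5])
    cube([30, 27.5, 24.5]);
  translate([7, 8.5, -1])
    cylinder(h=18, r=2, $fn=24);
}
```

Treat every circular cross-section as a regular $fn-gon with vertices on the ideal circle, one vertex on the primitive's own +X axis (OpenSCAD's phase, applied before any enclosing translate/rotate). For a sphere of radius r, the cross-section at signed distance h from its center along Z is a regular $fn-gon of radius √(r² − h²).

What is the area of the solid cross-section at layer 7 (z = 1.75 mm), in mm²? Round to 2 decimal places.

33.45 mm²

At z = 1.75 mm: the sphere: section is a regular 24-gon, circumradius = √(r²−h²) = √(4²−2.25²) = 3.307 (area = (24/2)·3.307²·sin(360°/24) = 33.97 mm²); the r=8.5 cylinder at (4.5, 10.5) gives a regular 24-gon of circumradius 8.5 (constant along its height) (area = (24/2)·8.500²·sin(360°/24) = 224.40 mm²); the 30×27.5 cube at (3, 7) contributes its full rectangle (area 825.00 mm²); the r=2 cylinder at (7, 8.5) contributes a regular 24-gon of circumradius 2 (area = (24/2)·2.000²·sin(360°/24) = 12.42 mm²); After the difference (first − rest): starting from the r=4 sphere (33.97 mm²), the r=8.5 cylinder at (4.5, 10.5) partially overlaps it — only the 0.52 mm² overlap (of its 224.40 mm²) is removed, clipping the outline; the 30×27.5 cube at (3, 7) misses the remaining region (no effect); the r=2 cylinder at (7, 8.5) misses the remaining region (no effect) — area = 33.45 mm². Overall, the cross-section is a single solid region. Net area = 33.45 mm².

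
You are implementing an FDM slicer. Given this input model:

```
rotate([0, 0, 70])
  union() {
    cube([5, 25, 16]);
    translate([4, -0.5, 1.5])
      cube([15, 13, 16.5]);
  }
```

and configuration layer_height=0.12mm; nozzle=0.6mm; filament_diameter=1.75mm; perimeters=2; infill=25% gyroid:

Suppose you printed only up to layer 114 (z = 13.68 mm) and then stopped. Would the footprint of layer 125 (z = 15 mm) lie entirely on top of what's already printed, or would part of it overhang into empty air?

Compare the two slices. At z = 13.68: the 5×25 cube contributes its full rectangle (area 125.00 mm²); the 15×13 cube at (4, -0.5) contributes its full rectangle (area 195.00 mm²); Merging all regions: the regions partially overlap — summed areas 320.00 mm² minus the doubly-counted overlap 12.50 mm² gives 307.50 mm² — area = 307.50 mm²; (rotated 70° about Z; rotation is an isometry so areas/perimeters/island counts are preserved). At z = 15: the cube (footprint 5×25) is included at this height (area 125.00 mm²); the cube at (4, -0.5) is present — its section is the full 15×13 rectangle (area 195.00 mm²); Merging all regions: the regions partially overlap — summed areas 320.00 mm² minus the doubly-counted overlap 12.50 mm² gives 307.50 mm² — area = 307.50 mm²; (whole slice rotated 70° about Z — lengths, areas and connectivity unchanged). Checking containment: the cross-section at z = 15 is a subset of the cross-section at z = 13.68.

entirely on top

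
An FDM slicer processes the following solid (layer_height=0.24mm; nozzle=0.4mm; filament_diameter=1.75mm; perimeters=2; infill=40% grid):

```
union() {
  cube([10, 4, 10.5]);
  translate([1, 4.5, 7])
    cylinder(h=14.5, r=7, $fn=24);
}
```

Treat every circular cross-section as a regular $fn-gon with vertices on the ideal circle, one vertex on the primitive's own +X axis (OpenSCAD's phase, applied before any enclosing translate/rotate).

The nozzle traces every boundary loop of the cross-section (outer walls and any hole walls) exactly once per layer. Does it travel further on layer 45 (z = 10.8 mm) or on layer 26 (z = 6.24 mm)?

layer 45 (z = 10.8 mm)

Layer 45 (z = 10.8): the cube does not reach this height (z outside [0, 10.5]); the r=7 cylinder at (1, 4.5) gives a regular 24-gon of circumradius 7 (constant along its height) (perimeter = 2·24·7.000·sin(180°/24) = 43.86 mm); Merging all regions: only the r=7 cylinder at (1, 4.5) is present, so the union is just that shape — boundary = 43.86 mm. So its perimeter = 43.86 mm. Layer 26 (z = 6.24): the 10×4 cube contributes its full rectangle (perimeter 28.00 mm); the cylinder at (1, 4.5) is not intersected at this z (z outside [7, 21.5]); Merging all regions: only the 10×4 cube is present, so the union is just that shape — boundary = 28.00 mm. So its perimeter = 28.00 mm. Layer 45 is larger (43.86 vs 28.00 mm).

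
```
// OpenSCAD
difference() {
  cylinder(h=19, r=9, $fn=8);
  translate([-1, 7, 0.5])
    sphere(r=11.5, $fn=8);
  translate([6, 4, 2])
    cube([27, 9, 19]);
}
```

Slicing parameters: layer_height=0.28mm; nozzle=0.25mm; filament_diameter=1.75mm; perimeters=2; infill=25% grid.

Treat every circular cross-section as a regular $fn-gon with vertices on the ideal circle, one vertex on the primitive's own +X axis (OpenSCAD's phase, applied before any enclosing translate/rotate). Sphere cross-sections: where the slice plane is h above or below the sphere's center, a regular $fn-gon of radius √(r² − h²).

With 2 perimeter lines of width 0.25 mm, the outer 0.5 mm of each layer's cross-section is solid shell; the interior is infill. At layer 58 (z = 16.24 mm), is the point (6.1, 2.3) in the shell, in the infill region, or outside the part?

At z = 16.24 mm: the r=9 cylinder contributes a regular 8-gon of circumradius 9; the sphere at (-1, 7) is absent (|z−center|=15.740 > r=11.5); the cube at (6, 4) is present — its section is the full 27×9 rectangle; Taking the first minus the rest: starting from the r=9 cylinder, the 27×9 cube at (6, 4) partially overlaps it — only the 2.05 mm² overlap (of its 243.00 mm²) is removed, clipping the outline — 1 connected region. Overall, the cross-section is a single solid region. The nearest boundary edge runs (6.00, 4.00)→(7.34, 4.00); distance from the point to it = 1.70 mm. The point is inside the cross-section and 1.70 mm from the nearest boundary — more than the 0.5 mm shell width (2 × 0.25), so it's in the infill interior.

infill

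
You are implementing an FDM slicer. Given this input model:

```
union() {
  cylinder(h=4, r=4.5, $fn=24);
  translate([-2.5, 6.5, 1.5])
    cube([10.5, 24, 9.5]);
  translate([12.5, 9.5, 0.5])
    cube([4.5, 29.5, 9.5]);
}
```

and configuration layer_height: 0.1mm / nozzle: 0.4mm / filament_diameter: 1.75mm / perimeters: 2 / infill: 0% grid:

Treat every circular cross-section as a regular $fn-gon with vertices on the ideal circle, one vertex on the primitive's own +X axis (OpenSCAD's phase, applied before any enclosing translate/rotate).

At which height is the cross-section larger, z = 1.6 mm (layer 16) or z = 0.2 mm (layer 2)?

Layer 16 (z = 1.6): the r=4.5 cylinder contributes a regular 24-gon of circumradius 4.5 (area = (24/2)·4.500²·sin(360°/24) = 62.89 mm²); the cube at (-2.5, 6.5) (footprint 10.5×24) is included at this height (area 252.00 mm²); the cube at (12.5, 9.5) is present — its section is the full 4.5×29.5 rectangle (area 132.75 mm²); Merging all regions: the 3 present regions are separate (no shared area or edge), so areas and boundary lengths simply add and each stays a separate island — area = 447.64 mm². So its area = 447.64 mm². Layer 2 (z = 0.2): the r=4.5 cylinder gives a regular 24-gon of circumradius 4.5 (constant along its height) (area = (24/2)·4.500²·sin(360°/24) = 62.89 mm²); the cube at (-2.5, 6.5) does not reach this height (z outside [1.5, 11]); the cube at (12.5, 9.5) is not intersected at this z (z outside [0.5, 10]); Taking the union: only the r=4.5 cylinder is present, so the union is just that shape — area = 62.89 mm². So its area = 62.89 mm². Layer 16 is larger (447.64 vs 62.89 mm²).

layer 16 (z = 1.6 mm)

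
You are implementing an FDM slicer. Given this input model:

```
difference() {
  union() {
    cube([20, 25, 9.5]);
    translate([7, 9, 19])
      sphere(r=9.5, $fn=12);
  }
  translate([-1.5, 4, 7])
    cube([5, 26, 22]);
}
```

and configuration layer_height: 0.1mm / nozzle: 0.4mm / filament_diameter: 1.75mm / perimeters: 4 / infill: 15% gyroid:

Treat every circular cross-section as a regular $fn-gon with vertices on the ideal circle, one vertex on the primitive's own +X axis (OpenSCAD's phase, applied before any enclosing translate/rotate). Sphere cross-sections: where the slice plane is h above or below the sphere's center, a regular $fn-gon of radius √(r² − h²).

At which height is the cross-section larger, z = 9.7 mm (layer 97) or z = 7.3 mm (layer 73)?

layer 73 (z = 7.3 mm)

Layer 97 (z = 9.7): the cube is absent (z outside [0, 9.5]); the r=9.5 sphere at (7, 9) slices to a regular 12-gon of circumradius 1.939 (√(r²−h²) with h=9.3 from center) (area = (12/2)·1.939²·sin(360°/12) = 11.28 mm²); Taking the union: only the r=9.5 sphere at (7, 9) is present, so the union is just that shape — area = 11.28 mm²; the 5×26 cube at (-1.5, 4) contributes its full rectangle (area 130.00 mm²); Taking the first minus the rest: starting from that combined region (11.28 mm²), the 5×26 cube at (-1.5, 4) misses the remaining region (no effect) — area = 11.28 mm². So its area = 11.28 mm². Layer 73 (z = 7.3): the cube is present — its section is the full 20×25 rectangle (area 500.00 mm²); the sphere at (7, 9) is absent (|z−center|=11.700 > r=9.5); Combining (union): only the 20×25 cube is present, so the union is just that shape — area = 500.00 mm²; the cube at (-1.5, 4) (footprint 5×26) is included at this height (area 130.00 mm²); Taking the first minus the rest: starting from the result so far (500.00 mm²), the 5×26 cube at (-1.5, 4) partially overlaps it — only the 73.50 mm² overlap (of its 130.00 mm²) is removed, clipping the outline — area = 426.50 mm². So its area = 426.50 mm². Layer 73 is larger (426.50 vs 11.28 mm²).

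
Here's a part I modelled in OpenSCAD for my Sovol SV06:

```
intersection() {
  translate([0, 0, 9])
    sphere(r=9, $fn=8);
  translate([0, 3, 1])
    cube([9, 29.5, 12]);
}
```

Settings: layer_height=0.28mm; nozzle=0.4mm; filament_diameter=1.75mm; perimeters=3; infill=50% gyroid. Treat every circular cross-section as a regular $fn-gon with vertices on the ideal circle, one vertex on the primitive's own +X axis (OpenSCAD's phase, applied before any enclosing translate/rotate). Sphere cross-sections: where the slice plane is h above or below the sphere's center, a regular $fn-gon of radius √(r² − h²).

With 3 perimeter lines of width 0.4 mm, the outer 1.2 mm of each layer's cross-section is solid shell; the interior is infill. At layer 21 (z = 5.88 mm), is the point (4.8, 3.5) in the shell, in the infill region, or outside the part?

shell

At z = 5.88 mm: the sphere: section is a regular 8-gon, circumradius = √(r²−h²) = √(9²−3.12²) = 8.442; the cube at (0, 3) (footprint 9×29.5) is included at this height; Keeping only the common overlap: the 9×29.5 cube at (0, 3) partially overlaps the r=9 sphere; clipping to the common part keeps 26.93 mm² — 1 connected region. Overall, the cross-section is a single solid region. The nearest boundary edge runs (7.20, 3.00)→(0.00, 3.00); distance from the point to it = 0.50 mm. The point is inside the cross-section, 0.50 mm from the nearest boundary — within the 1.2 mm shell band (3 × 0.4).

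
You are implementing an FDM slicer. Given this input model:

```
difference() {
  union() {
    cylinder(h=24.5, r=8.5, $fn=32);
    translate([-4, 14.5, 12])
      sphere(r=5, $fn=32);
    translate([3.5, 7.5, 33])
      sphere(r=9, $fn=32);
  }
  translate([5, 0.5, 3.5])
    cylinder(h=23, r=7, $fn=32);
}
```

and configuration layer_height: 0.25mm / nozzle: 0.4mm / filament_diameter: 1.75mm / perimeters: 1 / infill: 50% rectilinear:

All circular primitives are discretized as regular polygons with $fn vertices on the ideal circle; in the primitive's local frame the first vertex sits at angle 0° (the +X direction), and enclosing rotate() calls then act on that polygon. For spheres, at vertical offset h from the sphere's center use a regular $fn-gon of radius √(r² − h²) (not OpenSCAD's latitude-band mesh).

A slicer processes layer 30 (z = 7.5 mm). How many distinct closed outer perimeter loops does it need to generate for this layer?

At z = 7.5 mm: the r=8.5 cylinder contributes a regular 32-gon of circumradius 8.5; the r=5 sphere at (-4, 14.5) contributes a regular 32-gon of circumradius √(5²−4.5²) = 2.179; the sphere at (3.5, 7.5) does not reach this height (|z−center|=25.500 > r=9); Merging all regions: the 2 present regions are separate (no shared area or edge), so areas and boundary lengths simply add and each stays a separate island — 2 connected regions; the cylinder at (5, 0.5): section is a regular 32-gon, circumradius r=7; Subtracting the remaining from the first: starting from that combined region, the r=7 cylinder at (5, 0.5) partially overlaps it — only the 109.36 mm² overlap (of its 152.95 mm²) is removed, clipping the outline — 2 connected regions. The result has 2 disconnected regions.

2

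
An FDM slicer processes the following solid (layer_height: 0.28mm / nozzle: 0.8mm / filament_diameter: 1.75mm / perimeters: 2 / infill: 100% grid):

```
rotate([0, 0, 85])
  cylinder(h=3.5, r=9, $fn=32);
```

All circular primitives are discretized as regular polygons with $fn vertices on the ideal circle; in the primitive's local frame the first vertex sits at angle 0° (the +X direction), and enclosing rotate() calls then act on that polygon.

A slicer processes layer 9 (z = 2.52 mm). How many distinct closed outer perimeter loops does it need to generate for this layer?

1

At z = 2.52 mm: the cylinder: section is a regular 32-gon, circumradius r=9; (whole slice rotated 85° about Z — lengths, areas and connectivity unchanged). The result has 1 disconnected region.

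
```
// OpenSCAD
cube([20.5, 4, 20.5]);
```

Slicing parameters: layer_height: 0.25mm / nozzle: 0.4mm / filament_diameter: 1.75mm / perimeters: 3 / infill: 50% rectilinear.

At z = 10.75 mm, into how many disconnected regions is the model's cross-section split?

1

At z = 10.75 mm: the cube (footprint 20.5×4) is included at this height. The result has 1 disconnected region.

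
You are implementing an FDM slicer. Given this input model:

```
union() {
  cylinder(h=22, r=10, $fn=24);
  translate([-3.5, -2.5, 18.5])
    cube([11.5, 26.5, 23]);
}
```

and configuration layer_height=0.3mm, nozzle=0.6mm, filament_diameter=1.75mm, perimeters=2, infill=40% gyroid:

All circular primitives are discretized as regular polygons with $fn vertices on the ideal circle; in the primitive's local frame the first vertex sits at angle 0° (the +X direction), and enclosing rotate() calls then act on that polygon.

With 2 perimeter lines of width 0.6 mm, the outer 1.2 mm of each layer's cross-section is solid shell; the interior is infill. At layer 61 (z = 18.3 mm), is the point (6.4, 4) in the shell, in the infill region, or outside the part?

At z = 18.3 mm: the r=10 cylinder contributes a regular 24-gon of circumradius 10; the cube at (-3.5, -2.5) is absent (z outside [18.5, 41.5]); Merging all regions: only the r=10 cylinder is present, so the union is just that shape — 1 connected region. Overall, the cross-section is a single solid region. The nearest boundary edge runs (8.66, 5.00)→(7.07, 7.07); distance from the point to it = 2.40 mm. The point is inside the cross-section and 2.40 mm from the nearest boundary — more than the 1.2 mm shell width (2 × 0.6), so it's in the infill interior.

infill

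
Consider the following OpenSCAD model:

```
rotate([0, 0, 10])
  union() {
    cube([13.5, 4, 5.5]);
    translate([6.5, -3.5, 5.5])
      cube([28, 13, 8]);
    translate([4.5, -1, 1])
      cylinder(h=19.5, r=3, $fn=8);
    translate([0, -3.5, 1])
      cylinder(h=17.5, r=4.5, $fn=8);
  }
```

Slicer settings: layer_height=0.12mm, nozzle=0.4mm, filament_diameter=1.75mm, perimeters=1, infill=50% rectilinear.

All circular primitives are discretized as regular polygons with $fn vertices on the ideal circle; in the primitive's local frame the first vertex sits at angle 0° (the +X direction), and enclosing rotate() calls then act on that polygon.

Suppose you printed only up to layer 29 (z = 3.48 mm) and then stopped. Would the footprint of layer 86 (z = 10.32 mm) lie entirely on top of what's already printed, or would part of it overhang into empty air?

Compare the two slices. At z = 3.48: the cube (footprint 13.5×4) is included at this height (area 54.00 mm²); the cube at (6.5, -3.5) is absent (z outside [5.5, 13.5]); the r=3 cylinder at (4.5, -1) gives a regular 8-gon of circumradius 3 (constant along its height) (area = (8/2)·3.000²·sin(360°/8) = 25.46 mm²); the r=4.5 cylinder at (0, -3.5) contributes a regular 8-gon of circumradius 4.5 (area = (8/2)·4.500²·sin(360°/8) = 57.28 mm²); Combining (union): the regions partially overlap — summed areas 136.73 mm² minus the doubly-counted overlap 14.82 mm² gives 121.91 mm² — area = 121.91 mm²; (rotated 10° about Z; rotation is an isometry so areas/perimeters/island counts are preserved). At z = 10.32: the cube does not reach this height (z outside [0, 5.5]); the cube at (6.5, -3.5) is present — its section is the full 28×13 rectangle (area 364.00 mm²); the cylinder at (4.5, -1): section is a regular 8-gon, circumradius r=3 (area = (8/2)·3.000²·sin(360°/8) = 25.46 mm²); the cylinder at (0, -3.5): section is a regular 8-gon, circumradius r=4.5 (area = (8/2)·4.500²·sin(360°/8) = 57.28 mm²); Taking the union: the regions partially overlap — summed areas 446.73 mm² minus the doubly-counted overlap 8.90 mm² gives 437.83 mm² — area = 437.83 mm²; (rotated 10° about Z; rotation is an isometry so areas/perimeters/island counts are preserved). Checking containment: at z = 10.32 the cross-section extends beyond the z = 3.48 cross-section by about 334.01 mm².

part overhangs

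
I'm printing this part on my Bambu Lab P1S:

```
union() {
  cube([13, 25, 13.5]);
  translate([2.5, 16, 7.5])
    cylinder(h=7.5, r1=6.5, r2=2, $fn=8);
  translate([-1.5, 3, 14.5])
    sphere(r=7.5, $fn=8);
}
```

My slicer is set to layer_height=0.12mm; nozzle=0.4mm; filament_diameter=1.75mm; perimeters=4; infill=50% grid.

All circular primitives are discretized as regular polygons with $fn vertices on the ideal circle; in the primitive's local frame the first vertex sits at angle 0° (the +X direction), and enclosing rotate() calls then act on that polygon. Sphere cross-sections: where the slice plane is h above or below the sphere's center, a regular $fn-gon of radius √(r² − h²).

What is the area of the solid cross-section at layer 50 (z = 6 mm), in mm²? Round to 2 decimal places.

At z = 6 mm: the 13×25 cube contributes its full rectangle (area 325.00 mm²); the cone at (2.5, 16) is absent (z outside [7.5, 15]); the sphere at (-1.5, 3) does not reach this height (|z−center|=8.500 > r=7.5); Combining (union): only the 13×25 cube is present, so the union is just that shape — area = 325.00 mm². Overall, the cross-section is a single solid region. Net area = 325.00 mm².

325.00 mm²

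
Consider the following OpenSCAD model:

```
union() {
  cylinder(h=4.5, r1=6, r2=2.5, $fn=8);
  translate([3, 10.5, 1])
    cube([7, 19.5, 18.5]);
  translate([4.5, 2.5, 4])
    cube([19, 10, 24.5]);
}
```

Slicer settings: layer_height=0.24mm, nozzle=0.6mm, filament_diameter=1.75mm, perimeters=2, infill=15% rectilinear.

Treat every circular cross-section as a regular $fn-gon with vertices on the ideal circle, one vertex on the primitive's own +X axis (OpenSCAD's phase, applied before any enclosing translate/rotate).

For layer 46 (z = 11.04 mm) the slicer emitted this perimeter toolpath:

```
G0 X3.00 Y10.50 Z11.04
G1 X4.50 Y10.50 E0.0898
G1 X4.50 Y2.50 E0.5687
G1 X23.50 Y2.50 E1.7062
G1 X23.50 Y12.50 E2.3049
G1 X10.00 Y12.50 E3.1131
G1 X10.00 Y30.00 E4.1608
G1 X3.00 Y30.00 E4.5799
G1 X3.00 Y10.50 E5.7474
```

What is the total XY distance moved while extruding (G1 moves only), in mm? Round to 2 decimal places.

96.00 mm

Sum the Euclidean lengths of each G1 segment: total = 96.00 mm.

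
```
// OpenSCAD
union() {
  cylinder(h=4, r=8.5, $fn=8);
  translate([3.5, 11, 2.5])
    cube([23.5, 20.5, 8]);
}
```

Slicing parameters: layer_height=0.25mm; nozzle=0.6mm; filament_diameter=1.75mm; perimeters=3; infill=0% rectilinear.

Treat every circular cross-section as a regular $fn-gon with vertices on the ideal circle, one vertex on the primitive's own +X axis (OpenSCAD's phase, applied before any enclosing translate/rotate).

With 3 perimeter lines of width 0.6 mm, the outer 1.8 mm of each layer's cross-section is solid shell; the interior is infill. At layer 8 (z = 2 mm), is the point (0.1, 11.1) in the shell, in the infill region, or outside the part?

outside

At z = 2 mm: the r=8.5 cylinder contributes a regular 8-gon of circumradius 8.5; the cube at (3.5, 11) does not reach this height (z outside [2.5, 10.5]); Combining (union): only the r=8.5 cylinder is present, so the union is just that shape — 1 connected region. Overall, the cross-section is a single solid region. The nearest boundary edge runs (6.01, 6.01)→(0.00, 8.50); distance from the point to it = 2.60 mm. The point is not inside any of the regions above, so it lies outside the cross-section (2.60 mm from the nearest boundary).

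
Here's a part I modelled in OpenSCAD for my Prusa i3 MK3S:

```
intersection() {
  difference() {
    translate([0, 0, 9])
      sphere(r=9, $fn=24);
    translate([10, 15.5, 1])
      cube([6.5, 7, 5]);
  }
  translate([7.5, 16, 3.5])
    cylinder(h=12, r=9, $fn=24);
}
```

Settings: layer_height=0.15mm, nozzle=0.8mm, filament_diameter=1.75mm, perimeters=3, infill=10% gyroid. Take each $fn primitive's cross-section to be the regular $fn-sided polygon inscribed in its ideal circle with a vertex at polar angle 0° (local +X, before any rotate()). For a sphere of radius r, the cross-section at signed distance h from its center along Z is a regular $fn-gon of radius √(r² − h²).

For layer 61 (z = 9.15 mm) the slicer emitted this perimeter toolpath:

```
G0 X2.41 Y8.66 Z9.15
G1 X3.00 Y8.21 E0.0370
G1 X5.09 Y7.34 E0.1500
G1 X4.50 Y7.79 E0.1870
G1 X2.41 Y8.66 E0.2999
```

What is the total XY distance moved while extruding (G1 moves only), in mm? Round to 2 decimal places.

Sum the Euclidean lengths of each G1 segment: total = 6.01 mm.

6.01 mm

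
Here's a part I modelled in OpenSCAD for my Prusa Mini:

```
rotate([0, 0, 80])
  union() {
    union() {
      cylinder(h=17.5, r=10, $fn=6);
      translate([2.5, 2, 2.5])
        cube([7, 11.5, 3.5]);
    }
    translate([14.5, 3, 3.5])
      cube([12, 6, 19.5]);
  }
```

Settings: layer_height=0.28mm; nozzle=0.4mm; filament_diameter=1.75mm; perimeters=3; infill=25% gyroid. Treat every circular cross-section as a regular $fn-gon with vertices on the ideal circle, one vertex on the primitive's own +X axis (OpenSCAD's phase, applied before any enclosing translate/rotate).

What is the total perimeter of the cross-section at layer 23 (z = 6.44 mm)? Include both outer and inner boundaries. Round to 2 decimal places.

At z = 6.44 mm: the r=10 cylinder gives a regular 6-gon of circumradius 10 (constant along its height) (perimeter = 2·6·10.000·sin(180°/6) = 60.00 mm); the cube at (2.5, 2) is absent (z outside [2.5, 6]); Taking the union: only the r=10 cylinder is present, so the union is just that shape — boundary = 60.00 mm; the cube at (14.5, 3) is present — its section is the full 12×6 rectangle (perimeter 36.00 mm); Combining (union): the 2 present regions are separate (no shared area or edge), so areas and boundary lengths simply add and each stays a separate island — boundary = 96.00 mm; (whole slice rotated 80° about Z — lengths, areas and connectivity unchanged). Overall, the cross-section has 2 separate islands. Total boundary length (outer) = 96.00 mm.

96.00 mm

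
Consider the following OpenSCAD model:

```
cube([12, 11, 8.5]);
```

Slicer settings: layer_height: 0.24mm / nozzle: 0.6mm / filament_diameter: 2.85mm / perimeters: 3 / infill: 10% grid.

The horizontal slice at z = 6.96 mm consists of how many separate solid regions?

At z = 6.96 mm: the cube (footprint 12×11) is included at this height. The result has 1 disconnected region.

1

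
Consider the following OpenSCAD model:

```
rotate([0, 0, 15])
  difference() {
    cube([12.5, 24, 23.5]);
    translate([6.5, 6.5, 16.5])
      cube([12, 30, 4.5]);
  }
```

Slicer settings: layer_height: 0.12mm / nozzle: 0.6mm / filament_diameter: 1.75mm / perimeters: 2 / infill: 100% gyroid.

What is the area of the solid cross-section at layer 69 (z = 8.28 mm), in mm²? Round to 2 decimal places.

At z = 8.28 mm: the cube is present — its section is the full 12.5×24 rectangle (area 300.00 mm²); the cube at (6.5, 6.5) is not intersected at this z (z outside [16.5, 21]); Taking the first minus the rest: none of the subtracted shapes is present at this height, so the 12.5×24 cube is unchanged — area = 300.00 mm²; (whole slice rotated 15° about Z — lengths, areas and connectivity unchanged). Overall, the cross-section is a single solid region. Net area = 300.00 mm².

300.00 mm²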